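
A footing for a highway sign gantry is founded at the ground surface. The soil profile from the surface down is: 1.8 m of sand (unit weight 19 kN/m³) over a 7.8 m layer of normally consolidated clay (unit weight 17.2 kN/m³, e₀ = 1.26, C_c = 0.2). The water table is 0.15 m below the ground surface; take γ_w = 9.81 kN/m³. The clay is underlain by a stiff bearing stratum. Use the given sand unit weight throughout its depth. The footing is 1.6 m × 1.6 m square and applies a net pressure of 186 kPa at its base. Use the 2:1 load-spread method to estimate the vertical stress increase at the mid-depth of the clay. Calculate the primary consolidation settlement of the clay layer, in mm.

S_c ≈ 52.3 mm

Mid-depth of clay below the ground surface: z = 1.8 + 7.8/2 = 5.7 m.
Total vertical stress at mid-clay: σ_v = 19×1.8 + 17.2×3.9 = 101.28 kPa.
Pore pressure: u = 9.81×(5.7 − 0.15) = 54.446 kPa.
Initial effective stress: σ'_0 = σ_v − u = 101.28 − 54.446 = 46.834 kPa.
Stress increase at mid-clay by the 2:1 spreading method:
Δσ = qBL/((B+z)(L+z)) = 186×1.6×1.6/((1.6+5.7)(1.6+5.7)) = 8.9353 kPa
Final effective stress: σ'_f = σ'_0 + Δσ = 46.834 + 8.9353 = 55.769 kPa.
Normally consolidated clay, so the full stress increment lies on the virgin compression line:
S_c = C_c·H/(1+e₀)·log₁₀(σ'_f/σ'_0) = 0.2×7.8/(1+1.26)×log₁₀(55.769/46.834)
    = 0.69027 × 0.075832 = 0.05234 m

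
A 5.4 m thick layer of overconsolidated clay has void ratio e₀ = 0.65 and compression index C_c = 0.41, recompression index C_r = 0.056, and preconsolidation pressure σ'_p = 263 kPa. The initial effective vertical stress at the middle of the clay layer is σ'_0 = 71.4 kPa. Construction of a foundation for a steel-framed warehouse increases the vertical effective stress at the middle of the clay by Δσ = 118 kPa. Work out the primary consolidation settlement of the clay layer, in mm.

S_c ≈ 77.6 mm

Final effective stress: σ'_f = 71.4 + 118 = 189.4 kPa.
σ'_f = 189.4 ≤ σ'_p = 263 kPa, so the clay remains overconsolidated and only the recompression index applies:
S_c = C_r·H/(1+e₀)·log₁₀(σ'_f/σ'_0) = 0.056×5.4/1.65×log₁₀(189.4/71.4)
    = 0.18327 × 0.42368 = 0.07765 m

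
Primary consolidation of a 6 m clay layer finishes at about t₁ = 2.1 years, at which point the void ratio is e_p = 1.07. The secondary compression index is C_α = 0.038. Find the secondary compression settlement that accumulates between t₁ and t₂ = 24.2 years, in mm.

S_s ≈ 117 mm

Secondary compression: S_s = C_α·H/(1+e_p)·log₁₀(t₂/t₁)
S_s = 0.038×6/(1+1.07)×log₁₀(24.2/2.1)
    = 0.1101 × 1.062 = 0.1169 m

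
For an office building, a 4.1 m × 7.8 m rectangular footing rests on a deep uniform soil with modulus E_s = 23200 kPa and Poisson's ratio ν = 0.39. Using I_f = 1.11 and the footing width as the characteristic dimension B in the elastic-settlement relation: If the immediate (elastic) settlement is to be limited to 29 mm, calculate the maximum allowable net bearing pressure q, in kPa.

S_e = q·B·(1−ν²)/E_s · I_f  ⇒  q = S_e·E_s / (B·(1−ν²)·I_f).
q = 0.029 × 23200 / (4.1 × 0.8479 × 1.11) = 174.4 kPa

q ≈ 174 kPa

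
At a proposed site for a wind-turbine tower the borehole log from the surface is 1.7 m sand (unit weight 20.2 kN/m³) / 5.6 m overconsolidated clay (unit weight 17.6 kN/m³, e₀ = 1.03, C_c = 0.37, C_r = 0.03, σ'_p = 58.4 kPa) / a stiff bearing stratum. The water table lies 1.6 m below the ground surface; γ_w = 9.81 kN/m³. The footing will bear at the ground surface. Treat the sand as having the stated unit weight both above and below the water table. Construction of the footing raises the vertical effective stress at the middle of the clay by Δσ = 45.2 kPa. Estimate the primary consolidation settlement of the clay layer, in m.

Mid-depth of clay below the ground surface: z = 1.7 + 5.6/2 = 4.5 m.
Total vertical stress at mid-clay: σ_v = 20.2×1.7 + 17.6×2.8 = 83.62 kPa.
Pore pressure: u = 9.81×(4.5 − 1.6) = 28.449 kPa.
Initial effective stress: σ'_0 = σ_v − u = 83.62 − 28.449 = 55.171 kPa.
Final effective stress: σ'_f = 55.171 + 45.2 = 100.37 kPa.
σ'_f = 100.37 > σ'_p = 58.4 kPa, so the stress path crosses the preconsolidation pressure — recompression up to σ'_p, then virgin compression beyond:
S_c = H/(1+e₀)·[C_r·log₁₀(σ'_p/σ'_0) + C_c·log₁₀(σ'_f/σ'_p)]
    = 5.6/2.03 × [0.03×log₁₀(58.4/55.171) + 0.37×log₁₀(100.37/58.4)]
    = 2.7586 × [0.00074106 + 0.087021] = 0.2421 m

S_c ≈ 0.242 m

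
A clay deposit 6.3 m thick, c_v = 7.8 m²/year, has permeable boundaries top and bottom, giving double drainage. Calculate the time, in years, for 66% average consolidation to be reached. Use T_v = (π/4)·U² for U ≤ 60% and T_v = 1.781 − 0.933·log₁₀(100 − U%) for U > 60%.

t ≈ 0.448 years

Drainage path length: H_d = H/2 = 3.15 m (double drainage).
U > 60%: T_v = 1.781 − 0.933·log₁₀(100 − 66) = 0.35213.
t = T_v·H_d²/c_v = 0.35213×3.15²/7.8 = 0.4479 years.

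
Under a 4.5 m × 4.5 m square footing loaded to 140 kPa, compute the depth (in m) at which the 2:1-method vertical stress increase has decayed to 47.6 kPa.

2:1 spreading — at depth z the loaded area has grown by z in each plan dimension:
qB²/(B+z)² = Δσ_z ⇒ z = B(√(q/Δσ_z) − 1) = 4.5×(√(140/47.6) − 1) = 3.217 m

z ≈ 3.22 m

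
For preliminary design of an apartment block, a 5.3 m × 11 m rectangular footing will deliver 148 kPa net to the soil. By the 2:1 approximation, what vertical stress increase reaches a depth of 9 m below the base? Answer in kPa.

By the 2:1 method the load spreads at 1 horizontal : 2 vertical, so at depth z the loaded area has grown by z in each plan dimension:
Δσ = qBL/((B+z)(L+z)) = 148×5.3×11/((5.3+9)(11+9)) = 30.169 kPa

Δσ_z ≈ 30.2 kPa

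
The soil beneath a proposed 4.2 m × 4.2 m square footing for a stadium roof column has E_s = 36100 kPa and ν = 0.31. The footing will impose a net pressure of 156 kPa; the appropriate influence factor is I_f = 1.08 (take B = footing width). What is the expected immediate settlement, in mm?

Immediate (elastic) settlement: S_e = q·B·(1−ν²)/E_s · I_f.
S_e = 156 × 4.2 × (1 − 0.31²) / 36100 × 1.08
    = 156 × 4.2 × 0.9039 / 36100 × 1.08
    = 0.01772 m = 17.72 mm

S_e ≈ 17.7 mm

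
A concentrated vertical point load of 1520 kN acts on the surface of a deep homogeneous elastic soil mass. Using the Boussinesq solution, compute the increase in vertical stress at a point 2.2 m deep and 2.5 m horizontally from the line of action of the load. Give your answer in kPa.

Δσ_z ≈ 18.9 kPa

Boussinesq vertical stress below a point load on an elastic half-space:
Δσ_z = 3P/(2πz²) · [1 + (r/z)²]^(−5/2)
r/z = 2.5/2.2 = 1.1364; [1+(r/z)²]^(−5/2) = 0.12583.
Δσ_z = 3×1520/(2π×2.2²) × 0.12583 = 149.95 × 0.12583 = 18.87 kPa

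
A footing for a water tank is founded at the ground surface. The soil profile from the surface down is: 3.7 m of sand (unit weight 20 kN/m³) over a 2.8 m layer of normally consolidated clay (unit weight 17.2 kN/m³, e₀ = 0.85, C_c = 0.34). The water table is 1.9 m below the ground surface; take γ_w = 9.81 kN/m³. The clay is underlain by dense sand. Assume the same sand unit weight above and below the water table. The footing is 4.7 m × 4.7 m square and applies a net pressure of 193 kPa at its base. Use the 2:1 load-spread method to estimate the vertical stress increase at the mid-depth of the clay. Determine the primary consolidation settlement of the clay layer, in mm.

Mid-depth of clay below the ground surface: z = 3.7 + 2.8/2 = 5.1 m.
Total vertical stress at mid-clay: σ_v = 20×3.7 + 17.2×1.4 = 98.08 kPa.
Pore pressure: u = 9.81×(5.1 − 1.9) = 31.392 kPa.
Initial effective stress: σ'_0 = σ_v − u = 98.08 − 31.392 = 66.688 kPa.
Stress increase at mid-clay by the 2:1 spreading method:
Δσ = qBL/((B+z)(L+z)) = 193×4.7×4.7/((4.7+5.1)(4.7+5.1)) = 44.392 kPa
Final effective stress: σ'_f = σ'_0 + Δσ = 66.688 + 44.392 = 111.08 kPa.
Normally consolidated clay, so the full stress increment lies on the virgin compression line:
S_c = C_c·H/(1+e₀)·log₁₀(σ'_f/σ'_0) = 0.34×2.8/(1+0.85)×log₁₀(111.08/66.688)
    = 0.51459 × 0.22159 = 0.114 m

S_c ≈ 114 mm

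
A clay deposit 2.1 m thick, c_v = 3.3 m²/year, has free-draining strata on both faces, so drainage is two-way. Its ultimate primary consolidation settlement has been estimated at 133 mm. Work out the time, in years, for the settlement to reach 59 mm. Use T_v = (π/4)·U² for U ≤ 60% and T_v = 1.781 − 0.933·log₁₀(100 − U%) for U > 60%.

t ≈ 0.0516 years

Drainage path length: H_d = H/2 = 1.05 m (double drainage).
U = S(t)/S_ult = 59/133 = 0.4436.
U ≤ 60%: T_v = (π/4)·U² = (π/4)×0.44361² = 0.15456.
t = T_v·H_d²/c_v = 0.15456×1.05²/3.3 = 0.05164 years.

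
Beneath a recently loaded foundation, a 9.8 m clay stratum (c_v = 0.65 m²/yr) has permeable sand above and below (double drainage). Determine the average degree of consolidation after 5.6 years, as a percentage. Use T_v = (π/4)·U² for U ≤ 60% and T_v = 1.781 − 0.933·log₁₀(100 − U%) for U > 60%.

U ≈ 43.9 %

Drainage path length: H_d = H/2 = 4.9 m (double drainage).
T_v = c_v·t/H_d² = 0.65×5.6/4.9² = 0.1516.
T_v = 0.1516 corresponds to the U ≤ 60% branch:
U = √(4T_v/π) = 0.4393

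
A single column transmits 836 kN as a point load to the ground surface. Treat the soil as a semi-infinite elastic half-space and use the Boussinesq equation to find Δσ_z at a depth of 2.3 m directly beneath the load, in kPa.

Boussinesq vertical stress below a point load on an elastic half-space:
Δσ_z = 3P/(2πz²) · [1 + (r/z)²]^(−5/2)
r/z = 0/2.3 = 0; [1+(r/z)²]^(−5/2) = 1.
Δσ_z = 3×836/(2π×2.3²) × 1 = 75.456 × 1 = 75.46 kPa

Δσ_z ≈ 75.5 kPa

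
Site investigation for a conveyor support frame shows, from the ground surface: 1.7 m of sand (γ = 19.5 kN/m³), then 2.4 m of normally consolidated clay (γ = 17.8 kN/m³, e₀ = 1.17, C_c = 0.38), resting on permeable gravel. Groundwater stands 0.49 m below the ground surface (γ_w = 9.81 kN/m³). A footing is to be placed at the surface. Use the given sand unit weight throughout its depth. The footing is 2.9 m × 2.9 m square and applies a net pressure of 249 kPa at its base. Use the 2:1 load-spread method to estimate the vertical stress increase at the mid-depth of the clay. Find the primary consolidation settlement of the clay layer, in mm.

Mid-depth of clay below the ground surface: z = 1.7 + 2.4/2 = 2.9 m.
Total vertical stress at mid-clay: σ_v = 19.5×1.7 + 17.8×1.2 = 54.51 kPa.
Pore pressure: u = 9.81×(2.9 − 0.49) = 23.642 kPa.
Initial effective stress: σ'_0 = σ_v − u = 54.51 − 23.642 = 30.868 kPa.
Stress increase at mid-clay by the 2:1 spreading method:
Δσ = qBL/((B+z)(L+z)) = 249×2.9×2.9/((2.9+2.9)(2.9+2.9)) = 62.25 kPa
Final effective stress: σ'_f = σ'_0 + Δσ = 30.868 + 62.25 = 93.118 kPa.
Normally consolidated clay, so the full stress increment lies on the virgin compression line:
S_c = C_c·H/(1+e₀)·log₁₀(σ'_f/σ'_0) = 0.38×2.4/(1+1.17)×log₁₀(93.118/30.868)
    = 0.42028 × 0.47953 = 0.2015 m

S_c ≈ 202 mm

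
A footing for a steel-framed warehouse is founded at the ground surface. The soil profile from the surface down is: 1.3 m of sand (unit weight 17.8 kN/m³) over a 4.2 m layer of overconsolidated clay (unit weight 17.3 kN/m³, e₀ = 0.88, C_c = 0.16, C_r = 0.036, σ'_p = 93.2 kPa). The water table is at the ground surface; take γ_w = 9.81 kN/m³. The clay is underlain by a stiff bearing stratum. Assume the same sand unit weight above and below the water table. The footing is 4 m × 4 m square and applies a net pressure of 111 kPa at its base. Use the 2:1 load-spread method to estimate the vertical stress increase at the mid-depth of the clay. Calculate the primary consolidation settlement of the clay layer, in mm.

S_c ≈ 28.2 mm

Mid-depth of clay below the ground surface: z = 1.3 + 4.2/2 = 3.4 m.
Total vertical stress at mid-clay: σ_v = 17.8×1.3 + 17.3×2.1 = 59.47 kPa.
Pore pressure: u = 9.81×(3.4 − 0) = 33.354 kPa.
Initial effective stress: σ'_0 = σ_v − u = 59.47 − 33.354 = 26.116 kPa.
Stress increase at mid-clay by the 2:1 spreading method:
Δσ = qBL/((B+z)(L+z)) = 111×4×4/((4+3.4)(4+3.4)) = 32.432 kPa
Final effective stress: σ'_f = 26.116 + 32.432 = 58.548 kPa.
σ'_f = 58.548 ≤ σ'_p = 93.2 kPa, so the clay remains overconsolidated and only the recompression index applies:
S_c = C_r·H/(1+e₀)·log₁₀(σ'_f/σ'_0) = 0.036×4.2/1.88×log₁₀(58.548/26.116)
    = 0.080424 × 0.35061 = 0.0282 m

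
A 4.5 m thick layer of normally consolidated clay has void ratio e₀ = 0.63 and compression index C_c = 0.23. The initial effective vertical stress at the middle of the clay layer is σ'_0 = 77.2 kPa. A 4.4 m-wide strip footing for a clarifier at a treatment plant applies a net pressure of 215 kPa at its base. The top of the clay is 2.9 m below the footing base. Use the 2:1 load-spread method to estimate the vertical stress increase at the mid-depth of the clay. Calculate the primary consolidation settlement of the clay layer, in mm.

Mid-depth of clay below the footing base: z = 2.9 + 4.5/2 = 5.15 m.
Stress increase at mid-clay by the 2:1 spreading method:
Δσ = qB/(B+z) = 215×4.4/(4.4+5.15) = 99.058 kPa
Final effective stress: σ'_f = σ'_0 + Δσ = 77.2 + 99.058 = 176.26 kPa.
Normally consolidated clay, so the full stress increment lies on the virgin compression line:
S_c = C_c·H/(1+e₀)·log₁₀(σ'_f/σ'_0) = 0.23×4.5/(1+0.63)×log₁₀(176.26/77.2)
    = 0.63497 × 0.35854 = 0.2277 m

S_c ≈ 228 mm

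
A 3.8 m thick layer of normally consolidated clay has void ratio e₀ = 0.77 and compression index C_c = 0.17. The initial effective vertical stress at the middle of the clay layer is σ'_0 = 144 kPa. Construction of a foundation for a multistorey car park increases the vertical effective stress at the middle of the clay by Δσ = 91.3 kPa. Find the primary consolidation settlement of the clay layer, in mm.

S_c ≈ 77.8 mm

Final effective stress: σ'_f = σ'_0 + Δσ = 144 + 91.3 = 235.3 kPa.
Normally consolidated clay, so the full stress increment lies on the virgin compression line:
S_c = C_c·H/(1+e₀)·log₁₀(σ'_f/σ'_0) = 0.17×3.8/(1+0.77)×log₁₀(235.3/144)
    = 0.36497 × 0.21326 = 0.07783 m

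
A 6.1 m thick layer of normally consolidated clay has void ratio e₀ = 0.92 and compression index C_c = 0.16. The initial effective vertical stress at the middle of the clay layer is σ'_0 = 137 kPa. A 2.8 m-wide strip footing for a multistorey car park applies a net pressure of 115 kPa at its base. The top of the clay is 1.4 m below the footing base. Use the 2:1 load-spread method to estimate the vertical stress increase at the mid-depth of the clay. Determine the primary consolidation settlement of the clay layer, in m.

S_c ≈ 0.062 m

Mid-depth of clay below the footing base: z = 1.4 + 6.1/2 = 4.45 m.
Stress increase at mid-clay by the 2:1 spreading method:
Δσ = qB/(B+z) = 115×2.8/(2.8+4.45) = 44.414 kPa
Final effective stress: σ'_f = σ'_0 + Δσ = 137 + 44.414 = 181.41 kPa.
Normally consolidated clay, so the full stress increment lies on the virgin compression line:
S_c = C_c·H/(1+e₀)·log₁₀(σ'_f/σ'_0) = 0.16×6.1/(1+0.92)×log₁₀(181.41/137)
    = 0.50833 × 0.12194 = 0.06199 m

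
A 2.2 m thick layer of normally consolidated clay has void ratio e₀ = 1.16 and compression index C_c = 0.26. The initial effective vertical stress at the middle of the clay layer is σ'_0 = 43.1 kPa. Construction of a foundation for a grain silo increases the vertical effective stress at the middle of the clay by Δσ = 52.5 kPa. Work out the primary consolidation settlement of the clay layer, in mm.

Final effective stress: σ'_f = σ'_0 + Δσ = 43.1 + 52.5 = 95.6 kPa.
Normally consolidated clay, so the full stress increment lies on the virgin compression line:
S_c = C_c·H/(1+e₀)·log₁₀(σ'_f/σ'_0) = 0.26×2.2/(1+1.16)×log₁₀(95.6/43.1)
    = 0.26481 × 0.34598 = 0.09162 m

S_c ≈ 91.6 mm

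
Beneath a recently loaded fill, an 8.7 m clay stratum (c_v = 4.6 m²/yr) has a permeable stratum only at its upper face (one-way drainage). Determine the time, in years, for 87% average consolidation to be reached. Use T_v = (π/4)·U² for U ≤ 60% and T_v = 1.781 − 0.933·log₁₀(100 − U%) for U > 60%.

Drainage path length: H_d = H = 8.7 m (single drainage).
U > 60%: T_v = 1.781 − 0.933·log₁₀(100 − 87) = 0.74169.
t = T_v·H_d²/c_v = 0.74169×8.7²/4.6 = 12.2 years.

t ≈ 12.2 years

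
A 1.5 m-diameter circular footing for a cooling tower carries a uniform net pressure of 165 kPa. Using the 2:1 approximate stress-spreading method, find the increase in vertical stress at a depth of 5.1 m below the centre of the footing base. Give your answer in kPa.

Δσ_z ≈ 8.52 kPa

By the 2:1 method the load spreads at 1 horizontal : 2 vertical, so at depth z the loaded area has grown by z in each plan dimension:
Δσ ≈ qD²/(D+z)² = 165×1.5²/(1.5+5.1)² = 8.5227 kPa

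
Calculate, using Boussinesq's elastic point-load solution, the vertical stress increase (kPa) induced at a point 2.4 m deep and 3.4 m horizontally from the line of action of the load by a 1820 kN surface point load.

Boussinesq vertical stress below a point load on an elastic half-space:
Δσ_z = 3P/(2πz²) · [1 + (r/z)²]^(−5/2)
r/z = 3.4/2.4 = 1.4167; [1+(r/z)²]^(−5/2) = 0.06378.
Δσ_z = 3×1820/(2π×2.4²) × 0.06378 = 150.87 × 0.06378 = 9.622 kPa

Δσ_z ≈ 9.62 kPa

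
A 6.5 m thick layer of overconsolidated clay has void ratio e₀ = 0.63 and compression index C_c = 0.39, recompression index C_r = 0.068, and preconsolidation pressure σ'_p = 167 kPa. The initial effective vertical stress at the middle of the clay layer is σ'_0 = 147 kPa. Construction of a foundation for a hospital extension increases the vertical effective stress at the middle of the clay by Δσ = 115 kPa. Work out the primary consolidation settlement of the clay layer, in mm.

S_c ≈ 319 mm

Final effective stress: σ'_f = 147 + 115 = 262 kPa.
σ'_f = 262 > σ'_p = 167 kPa, so the stress path crosses the preconsolidation pressure — recompression up to σ'_p, then virgin compression beyond:
S_c = H/(1+e₀)·[C_r·log₁₀(σ'_p/σ'_0) + C_c·log₁₀(σ'_f/σ'_p)]
    = 6.5/1.63 × [0.068×log₁₀(167/147) + 0.39×log₁₀(262/167)]
    = 3.9877 × [0.0037671 + 0.076278] = 0.3192 m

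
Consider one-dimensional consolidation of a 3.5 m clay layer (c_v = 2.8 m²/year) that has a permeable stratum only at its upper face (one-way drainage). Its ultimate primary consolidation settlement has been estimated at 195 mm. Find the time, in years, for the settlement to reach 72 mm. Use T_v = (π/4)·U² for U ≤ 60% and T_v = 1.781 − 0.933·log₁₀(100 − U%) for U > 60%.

Drainage path length: H_d = H = 3.5 m (single drainage).
U = S(t)/S_ult = 72/195 = 0.3692.
U ≤ 60%: T_v = (π/4)·U² = (π/4)×0.36923² = 0.10707.
t = T_v·H_d²/c_v = 0.10707×3.5²/2.8 = 0.4684 years.

t ≈ 0.468 years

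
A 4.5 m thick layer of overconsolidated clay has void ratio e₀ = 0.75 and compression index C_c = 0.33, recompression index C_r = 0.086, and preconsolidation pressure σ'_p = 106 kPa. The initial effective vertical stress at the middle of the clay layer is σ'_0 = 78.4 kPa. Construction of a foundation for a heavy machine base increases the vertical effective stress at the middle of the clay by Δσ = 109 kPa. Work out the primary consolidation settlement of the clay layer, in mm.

S_c ≈ 239 mm

Final effective stress: σ'_f = 78.4 + 109 = 187.4 kPa.
σ'_f = 187.4 > σ'_p = 106 kPa, so the stress path crosses the preconsolidation pressure — recompression up to σ'_p, then virgin compression beyond:
S_c = H/(1+e₀)·[C_r·log₁₀(σ'_p/σ'_0) + C_c·log₁₀(σ'_f/σ'_p)]
    = 4.5/1.75 × [0.086×log₁₀(106/78.4) + 0.33×log₁₀(187.4/106)]
    = 2.5714 × [0.011265 + 0.081663] = 0.239 m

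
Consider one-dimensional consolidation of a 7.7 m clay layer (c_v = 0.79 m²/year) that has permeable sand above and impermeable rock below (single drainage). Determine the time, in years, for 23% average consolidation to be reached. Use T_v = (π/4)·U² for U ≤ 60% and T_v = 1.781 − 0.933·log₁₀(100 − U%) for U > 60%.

Drainage path length: H_d = H = 7.7 m (single drainage).
U ≤ 60%: T_v = (π/4)·U² = (π/4)×0.23² = 0.041548.
t = T_v·H_d²/c_v = 0.041548×7.7²/0.79 = 3.118 years.

t ≈ 3.12 years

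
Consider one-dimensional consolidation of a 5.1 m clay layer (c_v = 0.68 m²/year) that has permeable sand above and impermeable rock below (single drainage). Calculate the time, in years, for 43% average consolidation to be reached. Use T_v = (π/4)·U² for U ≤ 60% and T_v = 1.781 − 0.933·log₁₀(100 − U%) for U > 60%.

Drainage path length: H_d = H = 5.1 m (single drainage).
U ≤ 60%: T_v = (π/4)·U² = (π/4)×0.43² = 0.14522.
t = T_v·H_d²/c_v = 0.14522×5.1²/0.68 = 5.555 years.

t ≈ 5.55 years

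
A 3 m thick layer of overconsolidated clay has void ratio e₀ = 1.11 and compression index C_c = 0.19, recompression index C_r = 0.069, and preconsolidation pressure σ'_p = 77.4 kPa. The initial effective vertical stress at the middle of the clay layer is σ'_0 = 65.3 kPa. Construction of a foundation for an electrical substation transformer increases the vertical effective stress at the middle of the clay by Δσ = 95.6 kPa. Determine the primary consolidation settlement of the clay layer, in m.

Final effective stress: σ'_f = 65.3 + 95.6 = 160.9 kPa.
σ'_f = 160.9 > σ'_p = 77.4 kPa, so the stress path crosses the preconsolidation pressure — recompression up to σ'_p, then virgin compression beyond:
S_c = H/(1+e₀)·[C_r·log₁₀(σ'_p/σ'_0) + C_c·log₁₀(σ'_f/σ'_p)]
    = 3/2.11 × [0.069×log₁₀(77.4/65.3) + 0.19×log₁₀(160.9/77.4)]
    = 1.4218 × [0.0050941 + 0.060385] = 0.0931 m

S_c ≈ 0.0931 m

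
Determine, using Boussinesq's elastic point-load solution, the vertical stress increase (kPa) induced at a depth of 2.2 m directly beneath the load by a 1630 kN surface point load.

Boussinesq vertical stress below a point load on an elastic half-space:
Δσ_z = 3P/(2πz²) · [1 + (r/z)²]^(−5/2)
r/z = 0/2.2 = 0; [1+(r/z)²]^(−5/2) = 1.
Δσ_z = 3×1630/(2π×2.2²) × 1 = 160.8 × 1 = 160.8 kPa

Δσ_z ≈ 161 kPa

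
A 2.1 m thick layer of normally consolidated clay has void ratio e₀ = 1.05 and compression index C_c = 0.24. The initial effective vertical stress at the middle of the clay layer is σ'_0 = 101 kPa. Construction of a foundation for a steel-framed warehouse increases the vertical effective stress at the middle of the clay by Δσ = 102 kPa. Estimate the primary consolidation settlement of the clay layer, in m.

S_c ≈ 0.0745 m

Final effective stress: σ'_f = σ'_0 + Δσ = 101 + 102 = 203 kPa.
Normally consolidated clay, so the full stress increment lies on the virgin compression line:
S_c = C_c·H/(1+e₀)·log₁₀(σ'_f/σ'_0) = 0.24×2.1/(1+1.05)×log₁₀(203/101)
    = 0.24585 × 0.30317 = 0.07453 m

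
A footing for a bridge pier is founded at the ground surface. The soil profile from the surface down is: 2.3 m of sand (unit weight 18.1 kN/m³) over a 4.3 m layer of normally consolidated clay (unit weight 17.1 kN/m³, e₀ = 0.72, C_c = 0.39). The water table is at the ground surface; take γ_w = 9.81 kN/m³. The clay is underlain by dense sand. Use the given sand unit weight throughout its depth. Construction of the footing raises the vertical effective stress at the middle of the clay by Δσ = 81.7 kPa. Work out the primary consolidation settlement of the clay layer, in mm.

S_c ≈ 512 mm

Mid-depth of clay below the ground surface: z = 2.3 + 4.3/2 = 4.45 m.
Total vertical stress at mid-clay: σ_v = 18.1×2.3 + 17.1×2.15 = 78.395 kPa.
Pore pressure: u = 9.81×(4.45 − 0) = 43.655 kPa.
Initial effective stress: σ'_0 = σ_v − u = 78.395 − 43.655 = 34.74 kPa.
Final effective stress: σ'_f = σ'_0 + Δσ = 34.74 + 81.7 = 116.44 kPa.
Normally consolidated clay, so the full stress increment lies on the virgin compression line:
S_c = C_c·H/(1+e₀)·log₁₀(σ'_f/σ'_0) = 0.39×4.3/(1+0.72)×log₁₀(116.44/34.74)
    = 0.975 × 0.52527 = 0.5121 m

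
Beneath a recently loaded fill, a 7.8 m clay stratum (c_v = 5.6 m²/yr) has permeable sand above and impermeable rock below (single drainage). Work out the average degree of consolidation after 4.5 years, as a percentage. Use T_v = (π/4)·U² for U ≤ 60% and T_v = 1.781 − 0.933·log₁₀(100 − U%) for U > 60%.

Drainage path length: H_d = H = 7.8 m (single drainage).
T_v = c_v·t/H_d² = 5.6×4.5/7.8² = 0.4142.
T_v = 0.4142 corresponds to the U > 60% branch:
U = 1 − 10^((1.781 − T_v)/0.933)/100 = 0.7083

U ≈ 70.8 %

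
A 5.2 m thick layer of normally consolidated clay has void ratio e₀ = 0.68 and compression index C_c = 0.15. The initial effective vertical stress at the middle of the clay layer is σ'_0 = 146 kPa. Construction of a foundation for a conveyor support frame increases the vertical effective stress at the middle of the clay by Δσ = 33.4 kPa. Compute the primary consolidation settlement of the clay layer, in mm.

Final effective stress: σ'_f = σ'_0 + Δσ = 146 + 33.4 = 179.4 kPa.
Normally consolidated clay, so the full stress increment lies on the virgin compression line:
S_c = C_c·H/(1+e₀)·log₁₀(σ'_f/σ'_0) = 0.15×5.2/(1+0.68)×log₁₀(179.4/146)
    = 0.46429 × 0.08947 = 0.04154 m

S_c ≈ 41.5 mm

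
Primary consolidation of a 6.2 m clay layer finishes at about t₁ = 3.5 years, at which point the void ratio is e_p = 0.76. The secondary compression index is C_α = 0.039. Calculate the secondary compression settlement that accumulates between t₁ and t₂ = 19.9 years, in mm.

S_s ≈ 104 mm

Secondary compression: S_s = C_α·H/(1+e_p)·log₁₀(t₂/t₁)
S_s = 0.039×6.2/(1+0.76)×log₁₀(19.9/3.5)
    = 0.1374 × 0.7548 = 0.1037 m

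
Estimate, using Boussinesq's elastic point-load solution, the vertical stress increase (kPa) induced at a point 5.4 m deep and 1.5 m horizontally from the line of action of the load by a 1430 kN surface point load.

Boussinesq vertical stress below a point load on an elastic half-space:
Δσ_z = 3P/(2πz²) · [1 + (r/z)²]^(−5/2)
r/z = 1.5/5.4 = 0.27778; [1+(r/z)²]^(−5/2) = 0.83042.
Δσ_z = 3×1430/(2π×5.4²) × 0.83042 = 23.415 × 0.83042 = 19.44 kPa

Δσ_z ≈ 19.4 kPa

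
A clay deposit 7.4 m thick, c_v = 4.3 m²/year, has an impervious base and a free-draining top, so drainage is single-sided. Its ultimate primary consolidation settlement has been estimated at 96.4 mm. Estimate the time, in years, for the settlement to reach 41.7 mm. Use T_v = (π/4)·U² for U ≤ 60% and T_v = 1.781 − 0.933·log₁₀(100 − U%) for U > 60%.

t ≈ 1.87 years

Drainage path length: H_d = H = 7.4 m (single drainage).
U = S(t)/S_ult = 41.7/96.4 = 0.4326.
U ≤ 60%: T_v = (π/4)·U² = (π/4)×0.43257² = 0.14696.
t = T_v·H_d²/c_v = 0.14696×7.4²/4.3 = 1.872 years.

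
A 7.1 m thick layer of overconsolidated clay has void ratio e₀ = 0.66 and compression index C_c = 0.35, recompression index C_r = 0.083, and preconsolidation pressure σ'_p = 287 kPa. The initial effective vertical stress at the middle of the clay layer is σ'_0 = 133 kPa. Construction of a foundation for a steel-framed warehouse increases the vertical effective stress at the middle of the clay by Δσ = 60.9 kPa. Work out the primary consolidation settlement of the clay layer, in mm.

S_c ≈ 58.1 mm

Final effective stress: σ'_f = 133 + 60.9 = 193.9 kPa.
σ'_f = 193.9 ≤ σ'_p = 287 kPa, so the clay remains overconsolidated and only the recompression index applies:
S_c = C_r·H/(1+e₀)·log₁₀(σ'_f/σ'_0) = 0.083×7.1/1.66×log₁₀(193.9/133)
    = 0.355 × 0.16373 = 0.05812 m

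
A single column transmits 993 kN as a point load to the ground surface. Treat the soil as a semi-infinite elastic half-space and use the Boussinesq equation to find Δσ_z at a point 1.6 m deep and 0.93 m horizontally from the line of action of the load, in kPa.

Δσ_z ≈ 89.5 kPa

Boussinesq vertical stress below a point load on an elastic half-space:
Δσ_z = 3P/(2πz²) · [1 + (r/z)²]^(−5/2)
r/z = 0.93/1.6 = 0.58125; [1+(r/z)²]^(−5/2) = 0.48304.
Δσ_z = 3×993/(2π×1.6²) × 0.48304 = 185.2 × 0.48304 = 89.46 kPa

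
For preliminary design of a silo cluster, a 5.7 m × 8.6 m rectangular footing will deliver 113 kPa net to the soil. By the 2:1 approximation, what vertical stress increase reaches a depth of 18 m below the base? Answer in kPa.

By the 2:1 method the load spreads at 1 horizontal : 2 vertical, so at depth z the loaded area has grown by z in each plan dimension:
Δσ = qBL/((B+z)(L+z)) = 113×5.7×8.6/((5.7+18)(8.6+18)) = 8.7866 kPa

Δσ_z ≈ 8.79 kPa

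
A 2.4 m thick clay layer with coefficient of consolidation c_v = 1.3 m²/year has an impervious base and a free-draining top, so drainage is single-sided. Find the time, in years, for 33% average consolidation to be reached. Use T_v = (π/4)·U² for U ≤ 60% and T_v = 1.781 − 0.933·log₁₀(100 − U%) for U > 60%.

t ≈ 0.379 years

Drainage path length: H_d = H = 2.4 m (single drainage).
U ≤ 60%: T_v = (π/4)·U² = (π/4)×0.33² = 0.08553.
t = T_v·H_d²/c_v = 0.08553×2.4²/1.3 = 0.379 years.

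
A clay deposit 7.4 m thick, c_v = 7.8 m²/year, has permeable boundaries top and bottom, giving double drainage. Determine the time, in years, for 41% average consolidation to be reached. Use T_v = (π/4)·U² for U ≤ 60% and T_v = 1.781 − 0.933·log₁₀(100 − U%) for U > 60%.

Drainage path length: H_d = H/2 = 3.7 m (double drainage).
U ≤ 60%: T_v = (π/4)·U² = (π/4)×0.41² = 0.13203.
t = T_v·H_d²/c_v = 0.13203×3.7²/7.8 = 0.2317 years.

t ≈ 0.232 years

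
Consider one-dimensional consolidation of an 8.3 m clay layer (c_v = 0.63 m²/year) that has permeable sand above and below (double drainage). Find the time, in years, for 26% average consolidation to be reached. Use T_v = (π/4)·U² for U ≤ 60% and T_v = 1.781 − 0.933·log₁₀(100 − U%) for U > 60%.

Drainage path length: H_d = H/2 = 4.15 m (double drainage).
U ≤ 60%: T_v = (π/4)·U² = (π/4)×0.26² = 0.053093.
t = T_v·H_d²/c_v = 0.053093×4.15²/0.63 = 1.451 years.

t ≈ 1.45 years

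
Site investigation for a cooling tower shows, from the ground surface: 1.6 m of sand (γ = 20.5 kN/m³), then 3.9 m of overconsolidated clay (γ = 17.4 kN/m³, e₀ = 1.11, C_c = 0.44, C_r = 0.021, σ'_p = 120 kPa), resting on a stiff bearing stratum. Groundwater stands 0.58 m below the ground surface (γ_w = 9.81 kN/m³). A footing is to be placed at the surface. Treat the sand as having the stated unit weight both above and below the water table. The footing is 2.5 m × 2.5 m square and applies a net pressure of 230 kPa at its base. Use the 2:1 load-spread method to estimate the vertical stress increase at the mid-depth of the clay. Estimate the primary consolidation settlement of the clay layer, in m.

S_c ≈ 0.0121 m

Mid-depth of clay below the ground surface: z = 1.6 + 3.9/2 = 3.55 m.
Total vertical stress at mid-clay: σ_v = 20.5×1.6 + 17.4×1.95 = 66.73 kPa.
Pore pressure: u = 9.81×(3.55 − 0.58) = 29.136 kPa.
Initial effective stress: σ'_0 = σ_v − u = 66.73 − 29.136 = 37.594 kPa.
Stress increase at mid-clay by the 2:1 spreading method:
Δσ = qBL/((B+z)(L+z)) = 230×2.5×2.5/((2.5+3.55)(2.5+3.55)) = 39.273 kPa
Final effective stress: σ'_f = 37.594 + 39.273 = 76.867 kPa.
σ'_f = 76.867 ≤ σ'_p = 120 kPa, so the clay remains overconsolidated and only the recompression index applies:
S_c = C_r·H/(1+e₀)·log₁₀(σ'_f/σ'_0) = 0.021×3.9/2.11×log₁₀(76.867/37.594)
    = 0.038814 × 0.31062 = 0.01206 m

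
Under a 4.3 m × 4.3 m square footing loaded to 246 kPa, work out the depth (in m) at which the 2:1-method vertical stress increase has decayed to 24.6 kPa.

2:1 spreading — at depth z the loaded area has grown by z in each plan dimension:
qB²/(B+z)² = Δσ_z ⇒ z = B(√(q/Δσ_z) − 1) = 4.3×(√(246/24.6) − 1) = 9.298 m

z ≈ 9.3 m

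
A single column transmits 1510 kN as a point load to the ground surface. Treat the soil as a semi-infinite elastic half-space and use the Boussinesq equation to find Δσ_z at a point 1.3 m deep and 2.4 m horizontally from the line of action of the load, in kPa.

Boussinesq vertical stress below a point load on an elastic half-space:
Δσ_z = 3P/(2πz²) · [1 + (r/z)²]^(−5/2)
r/z = 2.4/1.3 = 1.8462; [1+(r/z)²]^(−5/2) = 0.024509.
Δσ_z = 3×1510/(2π×1.3²) × 0.024509 = 426.61 × 0.024509 = 10.46 kPa

Δσ_z ≈ 10.5 kPa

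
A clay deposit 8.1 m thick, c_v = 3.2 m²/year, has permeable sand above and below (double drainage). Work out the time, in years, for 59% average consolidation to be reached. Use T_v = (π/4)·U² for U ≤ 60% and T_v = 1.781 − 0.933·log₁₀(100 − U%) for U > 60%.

Drainage path length: H_d = H/2 = 4.05 m (double drainage).
U ≤ 60%: T_v = (π/4)·U² = (π/4)×0.59² = 0.2734.
t = T_v·H_d²/c_v = 0.2734×4.05²/3.2 = 1.401 years.

t ≈ 1.4 years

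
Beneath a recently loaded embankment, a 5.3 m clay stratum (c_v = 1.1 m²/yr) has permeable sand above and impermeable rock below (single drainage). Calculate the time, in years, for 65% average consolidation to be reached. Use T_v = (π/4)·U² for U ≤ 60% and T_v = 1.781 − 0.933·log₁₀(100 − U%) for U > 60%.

t ≈ 8.69 years

Drainage path length: H_d = H = 5.3 m (single drainage).
U > 60%: T_v = 1.781 − 0.933·log₁₀(100 − 65) = 0.34038.
t = T_v·H_d²/c_v = 0.34038×5.3²/1.1 = 8.692 years.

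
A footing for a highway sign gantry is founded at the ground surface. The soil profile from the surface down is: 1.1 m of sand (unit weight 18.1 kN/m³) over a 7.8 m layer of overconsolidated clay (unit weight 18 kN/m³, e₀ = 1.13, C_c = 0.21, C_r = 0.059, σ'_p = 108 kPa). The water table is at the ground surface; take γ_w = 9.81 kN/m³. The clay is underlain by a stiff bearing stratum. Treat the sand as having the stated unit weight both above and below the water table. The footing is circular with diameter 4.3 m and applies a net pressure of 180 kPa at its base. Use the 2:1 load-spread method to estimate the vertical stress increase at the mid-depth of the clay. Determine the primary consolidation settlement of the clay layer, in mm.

S_c ≈ 62 mm

Mid-depth of clay below the ground surface: z = 1.1 + 7.8/2 = 5 m.
Total vertical stress at mid-clay: σ_v = 18.1×1.1 + 18×3.9 = 90.11 kPa.
Pore pressure: u = 9.81×(5 − 0) = 49.05 kPa.
Initial effective stress: σ'_0 = σ_v − u = 90.11 − 49.05 = 41.06 kPa.
Stress increase at mid-clay by the 2:1 spreading method:
Δσ ≈ qD²/(D+z)² = 180×4.3²/(4.3+5)² = 38.481 kPa
Final effective stress: σ'_f = 41.06 + 38.481 = 79.541 kPa.
σ'_f = 79.541 ≤ σ'_p = 108 kPa, so the clay remains overconsolidated and only the recompression index applies:
S_c = C_r·H/(1+e₀)·log₁₀(σ'_f/σ'_0) = 0.059×7.8/2.13×log₁₀(79.541/41.06)
    = 0.21606 × 0.28717 = 0.06205 m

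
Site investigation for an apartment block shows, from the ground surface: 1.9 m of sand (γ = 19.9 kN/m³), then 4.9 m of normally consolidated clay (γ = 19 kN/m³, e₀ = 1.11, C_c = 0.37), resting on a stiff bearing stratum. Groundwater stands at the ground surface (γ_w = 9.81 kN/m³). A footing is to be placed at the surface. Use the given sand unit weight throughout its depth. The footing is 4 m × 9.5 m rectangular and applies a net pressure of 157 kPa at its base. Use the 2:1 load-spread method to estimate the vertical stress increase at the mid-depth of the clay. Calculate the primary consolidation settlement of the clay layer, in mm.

S_c ≈ 301 mm

Mid-depth of clay below the ground surface: z = 1.9 + 4.9/2 = 4.35 m.
Total vertical stress at mid-clay: σ_v = 19.9×1.9 + 19×2.45 = 84.36 kPa.
Pore pressure: u = 9.81×(4.35 − 0) = 42.673 kPa.
Initial effective stress: σ'_0 = σ_v − u = 84.36 − 42.673 = 41.687 kPa.
Stress increase at mid-clay by the 2:1 spreading method:
Δσ = qBL/((B+z)(L+z)) = 157×4×9.5/((4+4.35)(9.5+4.35)) = 51.588 kPa
Final effective stress: σ'_f = σ'_0 + Δσ = 41.687 + 51.588 = 93.275 kPa.
Normally consolidated clay, so the full stress increment lies on the virgin compression line:
S_c = C_c·H/(1+e₀)·log₁₀(σ'_f/σ'_0) = 0.37×4.9/(1+1.11)×log₁₀(93.275/41.687)
    = 0.85924 × 0.34976 = 0.3005 m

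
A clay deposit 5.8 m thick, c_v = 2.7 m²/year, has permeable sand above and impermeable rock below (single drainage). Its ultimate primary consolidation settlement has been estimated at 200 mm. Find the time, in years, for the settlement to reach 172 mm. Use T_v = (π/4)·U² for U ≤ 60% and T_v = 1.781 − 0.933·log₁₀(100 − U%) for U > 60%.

Drainage path length: H_d = H = 5.8 m (single drainage).
U = S(t)/S_ult = 172/200 = 0.86.
U > 60%: T_v = 1.781 − 0.933·log₁₀(100 − 86) = 0.71166.
t = T_v·H_d²/c_v = 0.71166×5.8²/2.7 = 8.867 years.

t ≈ 8.87 years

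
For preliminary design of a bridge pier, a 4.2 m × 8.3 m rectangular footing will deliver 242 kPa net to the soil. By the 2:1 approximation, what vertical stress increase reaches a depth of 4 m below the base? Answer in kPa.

By the 2:1 method the load spreads at 1 horizontal : 2 vertical, so at depth z the loaded area has grown by z in each plan dimension:
Δσ = qBL/((B+z)(L+z)) = 242×4.2×8.3/((4.2+4)(8.3+4)) = 83.642 kPa

Δσ_z ≈ 83.6 kPa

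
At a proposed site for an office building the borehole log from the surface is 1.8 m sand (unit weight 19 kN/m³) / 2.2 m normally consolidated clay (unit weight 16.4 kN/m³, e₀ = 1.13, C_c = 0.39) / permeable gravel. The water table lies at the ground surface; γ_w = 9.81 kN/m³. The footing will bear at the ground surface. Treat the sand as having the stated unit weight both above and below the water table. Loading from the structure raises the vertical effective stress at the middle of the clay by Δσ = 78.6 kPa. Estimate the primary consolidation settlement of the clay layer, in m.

S_c ≈ 0.255 m

Mid-depth of clay below the ground surface: z = 1.8 + 2.2/2 = 2.9 m.
Total vertical stress at mid-clay: σ_v = 19×1.8 + 16.4×1.1 = 52.24 kPa.
Pore pressure: u = 9.81×(2.9 − 0) = 28.449 kPa.
Initial effective stress: σ'_0 = σ_v − u = 52.24 − 28.449 = 23.791 kPa.
Final effective stress: σ'_f = σ'_0 + Δσ = 23.791 + 78.6 = 102.39 kPa.
Normally consolidated clay, so the full stress increment lies on the virgin compression line:
S_c = C_c·H/(1+e₀)·log₁₀(σ'_f/σ'_0) = 0.39×2.2/(1+1.13)×log₁₀(102.39/23.791)
    = 0.40282 × 0.63384 = 0.2553 m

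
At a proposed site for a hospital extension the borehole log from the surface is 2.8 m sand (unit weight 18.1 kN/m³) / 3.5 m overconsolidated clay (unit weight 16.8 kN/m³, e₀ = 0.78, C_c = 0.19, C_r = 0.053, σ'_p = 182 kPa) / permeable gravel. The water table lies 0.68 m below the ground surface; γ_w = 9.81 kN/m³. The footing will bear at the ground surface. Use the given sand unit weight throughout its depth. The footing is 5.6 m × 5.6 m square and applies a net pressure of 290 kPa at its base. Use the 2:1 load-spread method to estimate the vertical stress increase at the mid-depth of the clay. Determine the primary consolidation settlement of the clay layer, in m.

Mid-depth of clay below the ground surface: z = 2.8 + 3.5/2 = 4.55 m.
Total vertical stress at mid-clay: σ_v = 18.1×2.8 + 16.8×1.75 = 80.08 kPa.
Pore pressure: u = 9.81×(4.55 − 0.68) = 37.965 kPa.
Initial effective stress: σ'_0 = σ_v − u = 80.08 − 37.965 = 42.115 kPa.
Stress increase at mid-clay by the 2:1 spreading method:
Δσ = qBL/((B+z)(L+z)) = 290×5.6×5.6/((5.6+4.55)(5.6+4.55)) = 88.276 kPa
Final effective stress: σ'_f = 42.115 + 88.276 = 130.39 kPa.
σ'_f = 130.39 ≤ σ'_p = 182 kPa, so the clay remains overconsolidated and only the recompression index applies:
S_c = C_r·H/(1+e₀)·log₁₀(σ'_f/σ'_0) = 0.053×3.5/1.78×log₁₀(130.39/42.115)
    = 0.10421 × 0.49081 = 0.05115 m

S_c ≈ 0.0511 m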